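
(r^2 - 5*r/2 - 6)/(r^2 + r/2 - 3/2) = (r - 4)/(r - 1)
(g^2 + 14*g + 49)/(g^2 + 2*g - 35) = (g + 7)/(g - 5)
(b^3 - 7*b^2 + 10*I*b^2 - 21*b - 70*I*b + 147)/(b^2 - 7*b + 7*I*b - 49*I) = b + 3*I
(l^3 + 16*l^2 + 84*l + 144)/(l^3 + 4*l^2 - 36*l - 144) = (l + 6)/(l - 6)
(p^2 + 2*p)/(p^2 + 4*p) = (p + 2)/(p + 4)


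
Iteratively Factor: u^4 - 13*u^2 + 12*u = (u - 3)*(u^3 + 3*u^2 - 4*u) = u*(u - 3)*(u^2 + 3*u - 4) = u*(u - 3)*(u - 1)*(u + 4)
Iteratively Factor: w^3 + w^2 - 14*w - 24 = (w + 3)*(w^2 - 2*w - 8) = (w - 4)*(w + 3)*(w + 2)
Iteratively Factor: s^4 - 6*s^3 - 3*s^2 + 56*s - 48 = (s - 4)*(s^3 - 2*s^2 - 11*s + 12) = (s - 4)*(s - 1)*(s^2 - s - 12) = (s - 4)^2*(s - 1)*(s + 3)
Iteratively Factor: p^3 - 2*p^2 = (p)*(p^2 - 2*p) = p*(p - 2)*(p)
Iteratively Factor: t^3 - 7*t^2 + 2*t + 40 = (t - 5)*(t^2 - 2*t - 8) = (t - 5)*(t - 4)*(t + 2)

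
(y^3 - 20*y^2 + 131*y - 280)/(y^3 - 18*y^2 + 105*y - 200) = (y - 7)/(y - 5)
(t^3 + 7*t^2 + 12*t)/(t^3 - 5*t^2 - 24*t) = (t + 4)/(t - 8)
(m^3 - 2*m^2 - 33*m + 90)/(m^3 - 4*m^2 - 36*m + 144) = (m^2 - 8*m + 15)/(m^2 - 10*m + 24)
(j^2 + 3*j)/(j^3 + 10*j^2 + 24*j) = (j + 3)/(j^2 + 10*j + 24)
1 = 1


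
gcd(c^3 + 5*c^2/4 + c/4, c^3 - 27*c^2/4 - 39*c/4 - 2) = c^2 + 5*c/4 + 1/4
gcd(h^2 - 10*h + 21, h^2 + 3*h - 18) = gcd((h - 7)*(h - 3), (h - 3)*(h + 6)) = h - 3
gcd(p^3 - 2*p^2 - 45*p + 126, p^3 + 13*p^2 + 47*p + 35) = p + 7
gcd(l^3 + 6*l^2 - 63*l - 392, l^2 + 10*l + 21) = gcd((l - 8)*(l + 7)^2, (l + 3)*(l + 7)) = l + 7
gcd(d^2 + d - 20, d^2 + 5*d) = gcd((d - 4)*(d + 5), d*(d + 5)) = d + 5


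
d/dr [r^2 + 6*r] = 2*r + 6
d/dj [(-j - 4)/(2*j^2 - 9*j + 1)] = (-2*j^2 + 9*j + (j + 4)*(4*j - 9) - 1)/(2*j^2 - 9*j + 1)^2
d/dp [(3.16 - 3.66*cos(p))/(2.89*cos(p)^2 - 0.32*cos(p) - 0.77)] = (-10.5774*cos(p)^2 + 18.2648*cos(p) - 3.8294)*sin(p)/(8.3521*cos(p)^4 - 1.8496*cos(p)^3 - 4.3482*cos(p)^2 + 0.4928*cos(p) + 0.5929)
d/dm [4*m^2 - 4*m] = 8*m - 4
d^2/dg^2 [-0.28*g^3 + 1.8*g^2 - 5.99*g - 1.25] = 3.6 - 1.68*g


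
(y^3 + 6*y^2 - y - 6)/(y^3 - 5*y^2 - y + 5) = (y + 6)/(y - 5)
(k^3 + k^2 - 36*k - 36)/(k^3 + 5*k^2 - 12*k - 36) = (k^2 - 5*k - 6)/(k^2 - k - 6)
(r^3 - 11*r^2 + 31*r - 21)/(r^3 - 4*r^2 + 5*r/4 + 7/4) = 4*(r^2 - 10*r + 21)/(4*r^2 - 12*r - 7)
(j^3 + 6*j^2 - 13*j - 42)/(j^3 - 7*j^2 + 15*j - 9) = (j^2 + 9*j + 14)/(j^2 - 4*j + 3)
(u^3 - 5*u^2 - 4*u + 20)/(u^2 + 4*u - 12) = (u^2 - 3*u - 10)/(u + 6)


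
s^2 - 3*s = s*(s - 3)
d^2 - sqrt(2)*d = d*(d - sqrt(2))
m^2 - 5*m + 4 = (m - 4)*(m - 1)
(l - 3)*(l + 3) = l^2 - 9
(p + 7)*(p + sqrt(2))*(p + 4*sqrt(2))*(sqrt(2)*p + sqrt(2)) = sqrt(2)*p^4 + 10*p^3 + 8*sqrt(2)*p^3 + 15*sqrt(2)*p^2 + 80*p^2 + 70*p + 64*sqrt(2)*p + 56*sqrt(2)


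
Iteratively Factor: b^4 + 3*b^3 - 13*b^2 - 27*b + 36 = (b + 4)*(b^3 - b^2 - 9*b + 9) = (b + 3)*(b + 4)*(b^2 - 4*b + 3) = (b - 1)*(b + 3)*(b + 4)*(b - 3)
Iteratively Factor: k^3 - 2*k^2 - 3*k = (k)*(k^2 - 2*k - 3) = k*(k - 3)*(k + 1)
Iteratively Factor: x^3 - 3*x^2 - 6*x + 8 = (x + 2)*(x^2 - 5*x + 4) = (x - 1)*(x + 2)*(x - 4)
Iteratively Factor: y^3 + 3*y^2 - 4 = (y + 2)*(y^2 + y - 2) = (y + 2)^2*(y - 1)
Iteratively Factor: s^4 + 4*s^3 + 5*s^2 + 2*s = (s + 1)*(s^3 + 3*s^2 + 2*s) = s*(s + 1)*(s^2 + 3*s + 2) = s*(s + 1)*(s + 2)*(s + 1)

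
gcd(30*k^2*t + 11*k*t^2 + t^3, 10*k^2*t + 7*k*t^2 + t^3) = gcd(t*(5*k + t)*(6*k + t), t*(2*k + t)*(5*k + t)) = 5*k*t + t^2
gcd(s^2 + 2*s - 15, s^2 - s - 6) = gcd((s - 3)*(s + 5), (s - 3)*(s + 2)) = s - 3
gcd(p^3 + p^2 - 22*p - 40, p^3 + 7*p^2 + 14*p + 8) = p^2 + 6*p + 8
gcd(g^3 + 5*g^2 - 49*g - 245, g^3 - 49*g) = g^2 - 49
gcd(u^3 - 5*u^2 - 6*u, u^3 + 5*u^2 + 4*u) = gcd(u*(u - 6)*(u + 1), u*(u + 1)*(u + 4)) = u^2 + u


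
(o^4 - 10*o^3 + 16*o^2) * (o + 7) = o^5 - 3*o^4 - 54*o^3 + 112*o^2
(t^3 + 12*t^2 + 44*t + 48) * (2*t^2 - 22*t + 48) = 2*t^5 + 2*t^4 - 128*t^3 - 296*t^2 + 1056*t + 2304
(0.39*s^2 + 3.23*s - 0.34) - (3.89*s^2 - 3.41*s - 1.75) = -3.5*s^2 + 6.64*s + 1.41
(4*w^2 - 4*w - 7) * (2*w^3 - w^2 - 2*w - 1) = 8*w^5 - 12*w^4 - 18*w^3 + 11*w^2 + 18*w + 7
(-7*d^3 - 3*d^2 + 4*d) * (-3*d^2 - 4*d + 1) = 21*d^5 + 37*d^4 - 7*d^3 - 19*d^2 + 4*d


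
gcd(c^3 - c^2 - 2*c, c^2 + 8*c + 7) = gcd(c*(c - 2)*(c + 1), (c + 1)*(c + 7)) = c + 1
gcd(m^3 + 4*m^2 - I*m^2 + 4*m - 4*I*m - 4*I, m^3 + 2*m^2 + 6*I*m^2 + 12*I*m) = m + 2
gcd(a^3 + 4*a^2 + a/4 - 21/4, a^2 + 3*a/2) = a + 3/2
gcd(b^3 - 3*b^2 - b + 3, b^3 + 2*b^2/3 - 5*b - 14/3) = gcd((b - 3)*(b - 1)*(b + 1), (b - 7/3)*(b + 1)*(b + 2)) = b + 1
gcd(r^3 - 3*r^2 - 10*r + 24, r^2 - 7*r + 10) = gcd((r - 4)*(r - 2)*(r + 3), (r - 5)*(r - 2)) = r - 2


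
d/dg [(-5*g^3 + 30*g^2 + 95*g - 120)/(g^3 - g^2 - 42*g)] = 5*(-5*g^4 + 46*g^3 - 161*g^2 - 48*g - 1008)/(g^2*(g^4 - 2*g^3 - 83*g^2 + 84*g + 1764))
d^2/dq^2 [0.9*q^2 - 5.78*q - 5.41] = 1.80000000000000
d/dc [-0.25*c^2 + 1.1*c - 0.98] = 1.1 - 0.5*c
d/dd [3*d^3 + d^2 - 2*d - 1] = 9*d^2 + 2*d - 2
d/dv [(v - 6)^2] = 2*v - 12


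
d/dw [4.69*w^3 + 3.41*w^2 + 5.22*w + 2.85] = 14.07*w^2 + 6.82*w + 5.22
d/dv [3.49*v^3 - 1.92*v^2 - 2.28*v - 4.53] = 10.47*v^2 - 3.84*v - 2.28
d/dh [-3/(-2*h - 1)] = -6/(2*h + 1)^2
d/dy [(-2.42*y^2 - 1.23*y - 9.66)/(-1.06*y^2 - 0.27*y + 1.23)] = (-0.6504*y^2 - 26.4324*y - 4.1211)/(1.1236*y^4 + 0.5724*y^3 - 2.5347*y^2 - 0.6642*y + 1.5129)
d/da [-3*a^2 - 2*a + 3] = -6*a - 2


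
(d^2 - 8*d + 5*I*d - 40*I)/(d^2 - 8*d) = (d + 5*I)/d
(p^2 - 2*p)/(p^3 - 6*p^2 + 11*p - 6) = p/(p^2 - 4*p + 3)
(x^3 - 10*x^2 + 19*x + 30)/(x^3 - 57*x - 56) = (x^2 - 11*x + 30)/(x^2 - x - 56)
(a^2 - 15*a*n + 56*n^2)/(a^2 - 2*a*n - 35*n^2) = (a - 8*n)/(a + 5*n)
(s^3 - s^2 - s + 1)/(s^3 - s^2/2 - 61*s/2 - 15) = 2*(-s^3 + s^2 + s - 1)/(-2*s^3 + s^2 + 61*s + 30)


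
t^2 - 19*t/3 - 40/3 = (t - 8)*(t + 5/3)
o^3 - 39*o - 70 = (o - 7)*(o + 2)*(o + 5)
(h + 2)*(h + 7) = h^2 + 9*h + 14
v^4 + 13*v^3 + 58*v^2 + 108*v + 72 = (v + 2)^2*(v + 3)*(v + 6)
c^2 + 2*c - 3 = (c - 1)*(c + 3)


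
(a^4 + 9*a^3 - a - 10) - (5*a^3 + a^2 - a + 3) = a^4 + 4*a^3 - a^2 - 13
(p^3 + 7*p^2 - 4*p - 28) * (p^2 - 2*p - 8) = p^5 + 5*p^4 - 26*p^3 - 76*p^2 + 88*p + 224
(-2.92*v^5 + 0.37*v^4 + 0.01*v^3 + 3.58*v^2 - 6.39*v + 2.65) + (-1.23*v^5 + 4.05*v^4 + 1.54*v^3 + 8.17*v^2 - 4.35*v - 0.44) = -4.15*v^5 + 4.42*v^4 + 1.55*v^3 + 11.75*v^2 - 10.74*v + 2.21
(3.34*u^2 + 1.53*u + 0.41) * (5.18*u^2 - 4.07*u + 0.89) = 17.3012*u^4 - 5.6684*u^3 - 1.1307*u^2 - 0.307*u + 0.3649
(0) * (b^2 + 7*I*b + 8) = 0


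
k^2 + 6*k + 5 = (k + 1)*(k + 5)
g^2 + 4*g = g*(g + 4)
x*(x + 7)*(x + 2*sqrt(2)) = x^3 + 2*sqrt(2)*x^2 + 7*x^2 + 14*sqrt(2)*x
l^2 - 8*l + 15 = (l - 5)*(l - 3)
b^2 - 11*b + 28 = (b - 7)*(b - 4)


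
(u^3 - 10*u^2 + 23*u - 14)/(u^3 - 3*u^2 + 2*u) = (u - 7)/u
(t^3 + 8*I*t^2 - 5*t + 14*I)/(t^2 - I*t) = t + 9*I - 14/t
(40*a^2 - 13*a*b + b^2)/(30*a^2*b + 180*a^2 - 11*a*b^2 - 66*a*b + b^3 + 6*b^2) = (8*a - b)/(6*a*b + 36*a - b^2 - 6*b)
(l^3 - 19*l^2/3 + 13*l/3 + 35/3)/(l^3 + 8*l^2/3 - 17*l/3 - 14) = (l^2 - 4*l - 5)/(l^2 + 5*l + 6)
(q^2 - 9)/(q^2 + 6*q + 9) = (q - 3)/(q + 3)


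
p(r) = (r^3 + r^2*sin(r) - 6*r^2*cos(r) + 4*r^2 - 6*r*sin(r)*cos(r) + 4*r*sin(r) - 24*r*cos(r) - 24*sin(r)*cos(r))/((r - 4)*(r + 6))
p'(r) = (6*r^2*sin(r) + r^2*cos(r) + 3*r^2 + 6*r*sin(r)^2 + 26*r*sin(r) - 6*r*cos(r)^2 - 8*r*cos(r) + 8*r + 24*sin(r)^2 - 6*sin(r)*cos(r) + 4*sin(r) - 24*cos(r)^2 - 24*cos(r))/((r - 4)*(r + 6)) - (r^3 + r^2*sin(r) - 6*r^2*cos(r) + 4*r^2 - 6*r*sin(r)*cos(r) + 4*r*sin(r) - 24*r*cos(r) - 24*sin(r)*cos(r))/((r - 4)*(r + 6)^2) - (r^3 + r^2*sin(r) - 6*r^2*cos(r) + 4*r^2 - 6*r*sin(r)*cos(r) + 4*r*sin(r) - 24*r*cos(r) - 24*sin(r)*cos(r))/((r - 4)^2*(r + 6))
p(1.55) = -1.09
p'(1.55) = -6.29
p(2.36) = -9.41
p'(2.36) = -14.41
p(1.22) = 0.47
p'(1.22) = -3.24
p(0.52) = 0.95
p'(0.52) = 1.27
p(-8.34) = -7.68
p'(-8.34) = -7.66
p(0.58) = 1.02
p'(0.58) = 1.04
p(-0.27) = -0.50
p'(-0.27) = 1.60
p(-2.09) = 0.21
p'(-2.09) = -0.94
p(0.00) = 0.00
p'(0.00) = 2.00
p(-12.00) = -16.30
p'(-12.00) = 4.95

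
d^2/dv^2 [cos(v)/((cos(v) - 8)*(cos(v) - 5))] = (-13*(1 - cos(v)^2)^2 - cos(v)^5 + 242*cos(v)^3 - 546*cos(v)^2 - 1840*cos(v) + 1053)/((cos(v) - 8)^3*(cos(v) - 5)^3)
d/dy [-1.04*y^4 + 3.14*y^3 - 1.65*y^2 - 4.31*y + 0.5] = -4.16*y^3 + 9.42*y^2 - 3.3*y - 4.31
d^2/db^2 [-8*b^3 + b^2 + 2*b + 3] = 2 - 48*b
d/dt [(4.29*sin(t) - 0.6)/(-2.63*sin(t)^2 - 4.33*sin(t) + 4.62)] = (11.2827*sin(t)^2 - 3.156*sin(t) + 17.2218)*cos(t)/(6.9169*sin(t)^4 + 22.7758*sin(t)^3 - 5.5523*sin(t)^2 - 40.0092*sin(t) + 21.3444)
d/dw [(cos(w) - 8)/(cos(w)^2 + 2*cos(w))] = (sin(w) - 16*sin(w)/cos(w)^2 - 16*tan(w))/(cos(w) + 2)^2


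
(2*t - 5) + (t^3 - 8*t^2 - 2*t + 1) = t^3 - 8*t^2 - 4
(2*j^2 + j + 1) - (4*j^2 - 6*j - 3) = -2*j^2 + 7*j + 4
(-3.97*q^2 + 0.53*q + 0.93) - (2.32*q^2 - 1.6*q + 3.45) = -6.29*q^2 + 2.13*q - 2.52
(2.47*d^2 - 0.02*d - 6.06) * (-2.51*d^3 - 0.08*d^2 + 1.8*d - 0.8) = -6.1997*d^5 - 0.1474*d^4 + 19.6582*d^3 - 1.5272*d^2 - 10.892*d + 4.848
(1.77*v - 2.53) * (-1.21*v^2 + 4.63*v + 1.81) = -2.1417*v^3 + 11.2564*v^2 - 8.5102*v - 4.5793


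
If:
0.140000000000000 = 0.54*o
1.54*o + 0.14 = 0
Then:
No Solution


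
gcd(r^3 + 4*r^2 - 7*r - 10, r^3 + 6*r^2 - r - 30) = r^2 + 3*r - 10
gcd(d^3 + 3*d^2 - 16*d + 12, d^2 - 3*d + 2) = d^2 - 3*d + 2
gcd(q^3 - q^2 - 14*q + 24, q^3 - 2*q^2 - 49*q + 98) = q - 2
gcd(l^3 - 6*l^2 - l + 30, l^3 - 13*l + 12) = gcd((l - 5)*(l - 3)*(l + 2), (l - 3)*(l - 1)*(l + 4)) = l - 3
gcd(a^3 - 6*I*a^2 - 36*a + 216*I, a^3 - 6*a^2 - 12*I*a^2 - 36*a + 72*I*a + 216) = a^2 + a*(-6 - 6*I) + 36*I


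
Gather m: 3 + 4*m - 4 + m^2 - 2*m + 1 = m^2 + 2*m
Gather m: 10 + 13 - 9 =14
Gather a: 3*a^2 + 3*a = 3*a^2 + 3*a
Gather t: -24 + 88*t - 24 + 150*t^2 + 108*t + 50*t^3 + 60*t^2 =50*t^3 + 210*t^2 + 196*t - 48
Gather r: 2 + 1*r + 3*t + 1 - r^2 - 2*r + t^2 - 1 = -r^2 - r + t^2 + 3*t + 2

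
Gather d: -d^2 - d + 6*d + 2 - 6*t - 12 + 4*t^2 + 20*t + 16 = -d^2 + 5*d + 4*t^2 + 14*t + 6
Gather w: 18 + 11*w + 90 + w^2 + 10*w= w^2 + 21*w + 108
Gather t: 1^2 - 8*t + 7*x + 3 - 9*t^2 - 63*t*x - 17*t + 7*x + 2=-9*t^2 + t*(-63*x - 25) + 14*x + 6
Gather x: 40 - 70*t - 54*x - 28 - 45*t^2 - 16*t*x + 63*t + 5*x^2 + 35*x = -45*t^2 - 7*t + 5*x^2 + x*(-16*t - 19) + 12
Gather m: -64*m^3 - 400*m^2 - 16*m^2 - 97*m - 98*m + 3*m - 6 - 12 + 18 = -64*m^3 - 416*m^2 - 192*m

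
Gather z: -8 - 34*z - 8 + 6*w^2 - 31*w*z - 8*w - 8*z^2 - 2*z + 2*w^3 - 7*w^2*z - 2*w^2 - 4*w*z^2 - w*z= 2*w^3 + 4*w^2 - 8*w + z^2*(-4*w - 8) + z*(-7*w^2 - 32*w - 36) - 16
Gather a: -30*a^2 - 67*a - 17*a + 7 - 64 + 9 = -30*a^2 - 84*a - 48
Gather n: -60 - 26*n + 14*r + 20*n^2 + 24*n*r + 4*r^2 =20*n^2 + n*(24*r - 26) + 4*r^2 + 14*r - 60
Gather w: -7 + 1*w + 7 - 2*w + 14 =14 - w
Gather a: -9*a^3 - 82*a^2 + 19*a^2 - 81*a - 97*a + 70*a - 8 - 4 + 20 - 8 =-9*a^3 - 63*a^2 - 108*a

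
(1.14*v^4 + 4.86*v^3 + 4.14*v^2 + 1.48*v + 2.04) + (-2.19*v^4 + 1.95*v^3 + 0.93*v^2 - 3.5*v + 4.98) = -1.05*v^4 + 6.81*v^3 + 5.07*v^2 - 2.02*v + 7.02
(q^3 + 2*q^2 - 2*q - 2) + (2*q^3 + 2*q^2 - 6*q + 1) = 3*q^3 + 4*q^2 - 8*q - 1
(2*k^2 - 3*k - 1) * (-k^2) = -2*k^4 + 3*k^3 + k^2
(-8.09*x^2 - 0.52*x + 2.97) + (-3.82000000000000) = -8.09*x^2 - 0.52*x - 0.85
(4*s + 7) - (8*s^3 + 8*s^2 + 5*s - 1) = -8*s^3 - 8*s^2 - s + 8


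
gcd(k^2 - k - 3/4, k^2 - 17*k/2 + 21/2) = k - 3/2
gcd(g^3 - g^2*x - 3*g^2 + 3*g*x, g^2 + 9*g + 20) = 1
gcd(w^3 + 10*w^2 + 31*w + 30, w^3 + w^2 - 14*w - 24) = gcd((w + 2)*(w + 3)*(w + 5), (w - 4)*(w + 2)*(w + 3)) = w^2 + 5*w + 6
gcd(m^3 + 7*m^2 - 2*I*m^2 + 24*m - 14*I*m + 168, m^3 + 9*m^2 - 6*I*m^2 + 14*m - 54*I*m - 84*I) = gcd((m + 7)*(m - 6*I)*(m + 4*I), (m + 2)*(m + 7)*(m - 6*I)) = m^2 + m*(7 - 6*I) - 42*I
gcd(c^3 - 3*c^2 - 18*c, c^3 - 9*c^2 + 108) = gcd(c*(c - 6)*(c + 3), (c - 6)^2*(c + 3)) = c^2 - 3*c - 18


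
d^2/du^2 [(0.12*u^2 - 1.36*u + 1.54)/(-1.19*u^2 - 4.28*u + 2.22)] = (2.22044604925031e-16*u^4 + 5.07416*u^3 - 14.98686*u^2 - 25.50408*u - 39.89588)/(1.685159*u^6 + 18.182724*u^5 + 55.965462*u^4 + 10.561328*u^3 - 104.406156*u^2 + 63.280656*u - 10.941048)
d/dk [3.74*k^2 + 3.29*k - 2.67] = 7.48*k + 3.29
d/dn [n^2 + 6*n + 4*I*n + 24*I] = 2*n + 6 + 4*I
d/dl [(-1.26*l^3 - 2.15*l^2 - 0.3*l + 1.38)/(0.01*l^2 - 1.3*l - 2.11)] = (-0.0126*l^4 + 3.276*l^3 + 10.7738*l^2 + 9.0454*l + 2.427)/(0.0001*l^4 - 0.026*l^3 + 1.6478*l^2 + 5.486*l + 4.4521)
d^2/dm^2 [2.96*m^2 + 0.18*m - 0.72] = 5.92000000000000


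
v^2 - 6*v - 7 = (v - 7)*(v + 1)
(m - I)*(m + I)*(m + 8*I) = m^3 + 8*I*m^2 + m + 8*I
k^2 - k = k*(k - 1)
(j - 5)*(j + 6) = j^2 + j - 30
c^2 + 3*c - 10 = (c - 2)*(c + 5)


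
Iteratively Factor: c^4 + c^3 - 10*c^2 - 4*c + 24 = (c - 2)*(c^3 + 3*c^2 - 4*c - 12) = (c - 2)*(c + 2)*(c^2 + c - 6) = (c - 2)^2*(c + 2)*(c + 3)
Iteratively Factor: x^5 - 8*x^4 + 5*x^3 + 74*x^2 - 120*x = (x)*(x^4 - 8*x^3 + 5*x^2 + 74*x - 120) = x*(x - 2)*(x^3 - 6*x^2 - 7*x + 60) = x*(x - 2)*(x + 3)*(x^2 - 9*x + 20) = x*(x - 4)*(x - 2)*(x + 3)*(x - 5)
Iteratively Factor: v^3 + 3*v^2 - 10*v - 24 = (v + 2)*(v^2 + v - 12) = (v + 2)*(v + 4)*(v - 3)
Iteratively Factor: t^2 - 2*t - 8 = (t - 4)*(t + 2)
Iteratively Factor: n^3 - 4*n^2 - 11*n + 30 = (n - 5)*(n^2 + n - 6) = (n - 5)*(n - 2)*(n + 3)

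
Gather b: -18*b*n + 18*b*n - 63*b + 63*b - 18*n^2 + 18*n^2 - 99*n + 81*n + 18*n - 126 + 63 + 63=0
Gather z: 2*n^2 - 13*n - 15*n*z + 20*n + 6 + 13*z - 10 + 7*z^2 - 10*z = 2*n^2 + 7*n + 7*z^2 + z*(3 - 15*n) - 4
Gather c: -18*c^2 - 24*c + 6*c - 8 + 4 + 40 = -18*c^2 - 18*c + 36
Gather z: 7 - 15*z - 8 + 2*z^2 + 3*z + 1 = 2*z^2 - 12*z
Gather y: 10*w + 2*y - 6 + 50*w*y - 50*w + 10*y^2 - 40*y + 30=-40*w + 10*y^2 + y*(50*w - 38) + 24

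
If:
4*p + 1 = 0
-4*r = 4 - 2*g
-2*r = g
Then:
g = 1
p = -1/4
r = -1/2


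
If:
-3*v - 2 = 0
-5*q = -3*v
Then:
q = -2/5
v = -2/3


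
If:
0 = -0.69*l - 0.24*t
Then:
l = -0.347826086956522*t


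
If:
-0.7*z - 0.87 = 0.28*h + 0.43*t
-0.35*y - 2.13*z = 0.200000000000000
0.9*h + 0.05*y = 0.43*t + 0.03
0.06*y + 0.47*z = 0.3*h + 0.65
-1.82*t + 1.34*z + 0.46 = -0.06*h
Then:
No Solution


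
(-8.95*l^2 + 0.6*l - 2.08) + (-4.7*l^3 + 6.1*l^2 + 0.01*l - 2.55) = -4.7*l^3 - 2.85*l^2 + 0.61*l - 4.63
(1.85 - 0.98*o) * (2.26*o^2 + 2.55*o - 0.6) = -2.2148*o^3 + 1.682*o^2 + 5.3055*o - 1.11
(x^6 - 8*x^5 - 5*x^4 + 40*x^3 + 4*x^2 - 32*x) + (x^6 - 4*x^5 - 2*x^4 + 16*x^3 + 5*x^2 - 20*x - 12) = 2*x^6 - 12*x^5 - 7*x^4 + 56*x^3 + 9*x^2 - 52*x - 12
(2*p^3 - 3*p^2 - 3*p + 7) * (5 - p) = -2*p^4 + 13*p^3 - 12*p^2 - 22*p + 35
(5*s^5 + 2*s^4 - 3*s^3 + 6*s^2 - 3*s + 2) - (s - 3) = 5*s^5 + 2*s^4 - 3*s^3 + 6*s^2 - 4*s + 5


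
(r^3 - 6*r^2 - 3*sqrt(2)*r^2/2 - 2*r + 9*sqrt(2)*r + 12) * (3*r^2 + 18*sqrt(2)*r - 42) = 3*r^5 - 18*r^4 + 27*sqrt(2)*r^4/2 - 81*sqrt(2)*r^3 - 102*r^3 + 27*sqrt(2)*r^2 + 612*r^2 - 162*sqrt(2)*r + 84*r - 504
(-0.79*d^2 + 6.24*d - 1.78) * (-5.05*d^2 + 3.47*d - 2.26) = 3.9895*d^4 - 34.2533*d^3 + 32.4272*d^2 - 20.279*d + 4.0228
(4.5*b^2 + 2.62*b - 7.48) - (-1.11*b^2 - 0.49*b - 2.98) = 5.61*b^2 + 3.11*b - 4.5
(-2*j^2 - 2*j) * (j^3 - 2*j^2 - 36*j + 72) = -2*j^5 + 2*j^4 + 76*j^3 - 72*j^2 - 144*j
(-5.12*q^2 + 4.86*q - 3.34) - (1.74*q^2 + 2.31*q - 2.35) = -6.86*q^2 + 2.55*q - 0.99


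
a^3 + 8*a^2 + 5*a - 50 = (a - 2)*(a + 5)^2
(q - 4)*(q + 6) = q^2 + 2*q - 24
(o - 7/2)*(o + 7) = o^2 + 7*o/2 - 49/2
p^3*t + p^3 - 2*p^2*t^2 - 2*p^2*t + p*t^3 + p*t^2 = (-p + t)^2*(p*t + p)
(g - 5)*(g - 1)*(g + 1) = g^3 - 5*g^2 - g + 5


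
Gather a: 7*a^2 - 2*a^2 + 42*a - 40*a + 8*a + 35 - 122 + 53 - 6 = 5*a^2 + 10*a - 40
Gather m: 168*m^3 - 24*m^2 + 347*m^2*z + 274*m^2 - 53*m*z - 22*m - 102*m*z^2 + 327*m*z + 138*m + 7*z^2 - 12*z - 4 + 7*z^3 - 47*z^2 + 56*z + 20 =168*m^3 + m^2*(347*z + 250) + m*(-102*z^2 + 274*z + 116) + 7*z^3 - 40*z^2 + 44*z + 16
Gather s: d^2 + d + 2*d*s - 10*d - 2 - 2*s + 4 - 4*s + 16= d^2 - 9*d + s*(2*d - 6) + 18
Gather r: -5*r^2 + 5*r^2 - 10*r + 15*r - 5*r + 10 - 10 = 0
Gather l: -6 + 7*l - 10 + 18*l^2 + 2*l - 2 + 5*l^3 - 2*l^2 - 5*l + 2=5*l^3 + 16*l^2 + 4*l - 16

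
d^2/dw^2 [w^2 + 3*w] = 2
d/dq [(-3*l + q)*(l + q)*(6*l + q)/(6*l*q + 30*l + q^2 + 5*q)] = (3*l^2 - 10*l + q^2 + 10*q)/(q^2 + 10*q + 25)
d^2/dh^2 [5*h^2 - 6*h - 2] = 10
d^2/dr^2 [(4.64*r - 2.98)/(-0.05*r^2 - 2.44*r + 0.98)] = (-(0.1*r + 2.44)*(0.2*r + 4.88)*(4.64*r - 2.98) + (1.392*r + 22.3452)*(0.05*r^2 + 2.44*r - 0.98))/(0.05*r^2 + 2.44*r - 0.98)^3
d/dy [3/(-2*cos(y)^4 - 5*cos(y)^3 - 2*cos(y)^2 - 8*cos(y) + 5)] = -3*(10*cos(y) + 15*cos(2*y)/2 + 2*cos(3*y) + 31/2)*sin(y)/(2*cos(y)^4 + 5*cos(y)^3 + 2*cos(y)^2 + 8*cos(y) - 5)^2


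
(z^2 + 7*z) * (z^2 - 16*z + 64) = z^4 - 9*z^3 - 48*z^2 + 448*z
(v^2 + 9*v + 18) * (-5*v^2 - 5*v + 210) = -5*v^4 - 50*v^3 + 75*v^2 + 1800*v + 3780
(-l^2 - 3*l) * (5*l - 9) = -5*l^3 - 6*l^2 + 27*l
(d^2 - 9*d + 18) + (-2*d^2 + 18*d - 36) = -d^2 + 9*d - 18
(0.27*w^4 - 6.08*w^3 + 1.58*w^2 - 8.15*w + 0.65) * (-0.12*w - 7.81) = -0.0324*w^5 - 1.3791*w^4 + 47.2952*w^3 - 11.3618*w^2 + 63.5735*w - 5.0765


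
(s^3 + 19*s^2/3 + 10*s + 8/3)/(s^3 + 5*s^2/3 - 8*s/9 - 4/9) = 3*(s + 4)/(3*s - 2)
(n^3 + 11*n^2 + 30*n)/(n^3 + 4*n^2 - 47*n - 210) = n/(n - 7)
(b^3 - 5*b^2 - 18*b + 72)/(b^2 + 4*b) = b - 9 + 18/b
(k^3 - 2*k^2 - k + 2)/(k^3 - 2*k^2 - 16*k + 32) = (k^2 - 1)/(k^2 - 16)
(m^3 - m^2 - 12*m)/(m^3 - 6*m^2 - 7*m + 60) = m/(m - 5)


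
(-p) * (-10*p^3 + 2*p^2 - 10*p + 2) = 10*p^4 - 2*p^3 + 10*p^2 - 2*p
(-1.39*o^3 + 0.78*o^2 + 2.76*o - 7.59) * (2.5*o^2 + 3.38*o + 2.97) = -3.475*o^5 - 2.7482*o^4 + 5.4081*o^3 - 7.3296*o^2 - 17.457*o - 22.5423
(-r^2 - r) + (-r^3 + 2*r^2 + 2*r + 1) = -r^3 + r^2 + r + 1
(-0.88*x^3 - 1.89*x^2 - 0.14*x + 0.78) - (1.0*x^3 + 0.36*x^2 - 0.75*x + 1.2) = -1.88*x^3 - 2.25*x^2 + 0.61*x - 0.42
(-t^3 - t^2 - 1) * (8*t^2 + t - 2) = -8*t^5 - 9*t^4 + t^3 - 6*t^2 - t + 2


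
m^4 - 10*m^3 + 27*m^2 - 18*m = m*(m - 6)*(m - 3)*(m - 1)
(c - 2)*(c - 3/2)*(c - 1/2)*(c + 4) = c^4 - 45*c^2/4 + 35*c/2 - 6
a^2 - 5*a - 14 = (a - 7)*(a + 2)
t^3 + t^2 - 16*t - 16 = (t - 4)*(t + 1)*(t + 4)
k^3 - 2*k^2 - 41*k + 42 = (k - 7)*(k - 1)*(k + 6)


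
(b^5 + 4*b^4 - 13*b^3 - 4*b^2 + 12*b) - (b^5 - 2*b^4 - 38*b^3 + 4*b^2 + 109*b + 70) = 6*b^4 + 25*b^3 - 8*b^2 - 97*b - 70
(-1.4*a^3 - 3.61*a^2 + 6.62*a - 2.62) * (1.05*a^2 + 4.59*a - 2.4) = -1.47*a^5 - 10.2165*a^4 - 6.2589*a^3 + 36.2988*a^2 - 27.9138*a + 6.288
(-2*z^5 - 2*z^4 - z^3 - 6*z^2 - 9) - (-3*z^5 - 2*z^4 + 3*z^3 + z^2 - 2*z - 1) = z^5 - 4*z^3 - 7*z^2 + 2*z - 8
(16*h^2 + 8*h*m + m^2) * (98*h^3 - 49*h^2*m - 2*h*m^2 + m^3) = 1568*h^5 - 326*h^3*m^2 - 49*h^2*m^3 + 6*h*m^4 + m^5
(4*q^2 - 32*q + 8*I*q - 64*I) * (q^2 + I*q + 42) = 4*q^4 - 32*q^3 + 12*I*q^3 + 160*q^2 - 96*I*q^2 - 1280*q + 336*I*q - 2688*I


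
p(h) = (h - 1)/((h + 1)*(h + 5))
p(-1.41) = 1.64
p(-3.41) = 1.15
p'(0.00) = 0.44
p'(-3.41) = -0.51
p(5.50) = 0.07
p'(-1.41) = 2.86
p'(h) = -(h - 1)/((h + 1)*(h + 5)^2) - (h - 1)/((h + 1)^2*(h + 5)) + 1/((h + 1)*(h + 5))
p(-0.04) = -0.22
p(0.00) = -0.20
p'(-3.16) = -0.34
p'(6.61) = -0.00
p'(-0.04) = 0.48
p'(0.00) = 0.44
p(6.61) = 0.06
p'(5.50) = -0.00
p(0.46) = -0.07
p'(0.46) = 0.18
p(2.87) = 0.06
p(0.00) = -0.20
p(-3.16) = 1.05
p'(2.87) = 0.01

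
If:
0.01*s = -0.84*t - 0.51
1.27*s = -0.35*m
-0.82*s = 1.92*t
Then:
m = -5.31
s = 1.46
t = -0.62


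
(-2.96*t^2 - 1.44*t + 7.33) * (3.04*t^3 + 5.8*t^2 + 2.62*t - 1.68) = -8.9984*t^5 - 21.5456*t^4 + 6.176*t^3 + 43.714*t^2 + 21.6238*t - 12.3144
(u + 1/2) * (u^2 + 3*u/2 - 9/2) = u^3 + 2*u^2 - 15*u/4 - 9/4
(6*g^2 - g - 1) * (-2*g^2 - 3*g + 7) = -12*g^4 - 16*g^3 + 47*g^2 - 4*g - 7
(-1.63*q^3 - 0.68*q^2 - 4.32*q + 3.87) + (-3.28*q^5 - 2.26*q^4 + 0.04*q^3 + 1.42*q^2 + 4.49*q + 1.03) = -3.28*q^5 - 2.26*q^4 - 1.59*q^3 + 0.74*q^2 + 0.17*q + 4.9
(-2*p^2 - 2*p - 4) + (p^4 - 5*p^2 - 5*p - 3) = p^4 - 7*p^2 - 7*p - 7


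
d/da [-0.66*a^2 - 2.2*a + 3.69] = -1.32*a - 2.2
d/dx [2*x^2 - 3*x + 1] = 4*x - 3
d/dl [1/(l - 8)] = -1/(l - 8)^2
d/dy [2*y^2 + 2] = 4*y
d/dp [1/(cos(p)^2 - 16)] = 2*sin(p)*cos(p)/(cos(p)^2 - 16)^2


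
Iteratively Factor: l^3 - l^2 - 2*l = (l - 2)*(l^2 + l) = (l - 2)*(l + 1)*(l)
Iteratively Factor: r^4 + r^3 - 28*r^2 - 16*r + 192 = (r + 4)*(r^3 - 3*r^2 - 16*r + 48) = (r + 4)^2*(r^2 - 7*r + 12) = (r - 4)*(r + 4)^2*(r - 3)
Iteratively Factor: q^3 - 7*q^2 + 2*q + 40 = (q - 5)*(q^2 - 2*q - 8) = (q - 5)*(q - 4)*(q + 2)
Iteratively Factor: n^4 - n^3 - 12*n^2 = (n + 3)*(n^3 - 4*n^2) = (n - 4)*(n + 3)*(n^2) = n*(n - 4)*(n + 3)*(n)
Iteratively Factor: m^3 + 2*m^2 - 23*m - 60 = (m + 3)*(m^2 - m - 20) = (m - 5)*(m + 3)*(m + 4)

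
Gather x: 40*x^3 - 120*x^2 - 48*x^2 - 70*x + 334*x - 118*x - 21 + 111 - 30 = 40*x^3 - 168*x^2 + 146*x + 60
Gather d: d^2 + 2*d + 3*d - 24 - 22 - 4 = d^2 + 5*d - 50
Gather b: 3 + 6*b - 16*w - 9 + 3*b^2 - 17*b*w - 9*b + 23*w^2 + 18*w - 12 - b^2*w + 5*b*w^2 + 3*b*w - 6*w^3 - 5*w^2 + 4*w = b^2*(3 - w) + b*(5*w^2 - 14*w - 3) - 6*w^3 + 18*w^2 + 6*w - 18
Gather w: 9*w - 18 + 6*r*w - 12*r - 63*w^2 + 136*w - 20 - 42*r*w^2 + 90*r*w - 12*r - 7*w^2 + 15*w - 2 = -24*r + w^2*(-42*r - 70) + w*(96*r + 160) - 40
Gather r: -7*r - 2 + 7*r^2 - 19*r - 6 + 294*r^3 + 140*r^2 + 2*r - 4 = 294*r^3 + 147*r^2 - 24*r - 12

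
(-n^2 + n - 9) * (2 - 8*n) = 8*n^3 - 10*n^2 + 74*n - 18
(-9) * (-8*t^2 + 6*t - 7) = 72*t^2 - 54*t + 63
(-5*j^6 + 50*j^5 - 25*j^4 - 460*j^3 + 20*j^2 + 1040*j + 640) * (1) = -5*j^6 + 50*j^5 - 25*j^4 - 460*j^3 + 20*j^2 + 1040*j + 640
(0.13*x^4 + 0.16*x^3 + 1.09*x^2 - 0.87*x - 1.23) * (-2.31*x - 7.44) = -0.3003*x^5 - 1.3368*x^4 - 3.7083*x^3 - 6.0999*x^2 + 9.3141*x + 9.1512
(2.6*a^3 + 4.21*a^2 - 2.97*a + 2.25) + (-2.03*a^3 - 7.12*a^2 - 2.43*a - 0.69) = 0.57*a^3 - 2.91*a^2 - 5.4*a + 1.56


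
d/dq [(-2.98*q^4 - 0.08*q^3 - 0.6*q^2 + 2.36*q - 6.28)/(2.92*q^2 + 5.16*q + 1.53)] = (-17.4032*q^5 - 46.364*q^4 - 19.0632*q^3 - 10.3544*q^2 + 34.8392*q + 36.0156)/(8.5264*q^4 + 30.1344*q^3 + 35.5608*q^2 + 15.7896*q + 2.3409)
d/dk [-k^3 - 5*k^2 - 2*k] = -3*k^2 - 10*k - 2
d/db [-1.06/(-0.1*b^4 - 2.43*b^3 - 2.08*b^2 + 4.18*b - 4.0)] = (-0.424*b^3 - 7.7274*b^2 - 4.4096*b + 4.4308)/(0.1*b^4 + 2.43*b^3 + 2.08*b^2 - 4.18*b + 4.0)^2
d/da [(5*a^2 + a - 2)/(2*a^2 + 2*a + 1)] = (8*a^2 + 18*a + 5)/(4*a^4 + 8*a^3 + 8*a^2 + 4*a + 1)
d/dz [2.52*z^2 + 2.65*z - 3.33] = 5.04*z + 2.65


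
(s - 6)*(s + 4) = s^2 - 2*s - 24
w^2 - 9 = (w - 3)*(w + 3)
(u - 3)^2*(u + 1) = u^3 - 5*u^2 + 3*u + 9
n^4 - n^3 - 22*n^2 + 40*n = n*(n - 4)*(n - 2)*(n + 5)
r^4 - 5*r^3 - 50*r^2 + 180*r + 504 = (r - 7)*(r - 6)*(r + 2)*(r + 6)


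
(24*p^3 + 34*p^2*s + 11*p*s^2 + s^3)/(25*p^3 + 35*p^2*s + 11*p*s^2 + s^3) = (24*p^2 + 10*p*s + s^2)/(25*p^2 + 10*p*s + s^2)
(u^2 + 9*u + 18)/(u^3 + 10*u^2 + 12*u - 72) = (u + 3)/(u^2 + 4*u - 12)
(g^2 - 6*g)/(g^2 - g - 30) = g/(g + 5)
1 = 1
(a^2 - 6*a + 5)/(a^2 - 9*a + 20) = (a - 1)/(a - 4)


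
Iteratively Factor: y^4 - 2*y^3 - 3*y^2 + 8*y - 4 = (y - 2)*(y^3 - 3*y + 2) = (y - 2)*(y - 1)*(y^2 + y - 2) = (y - 2)*(y - 1)*(y + 2)*(y - 1)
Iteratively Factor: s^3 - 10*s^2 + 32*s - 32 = (s - 2)*(s^2 - 8*s + 16) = (s - 4)*(s - 2)*(s - 4)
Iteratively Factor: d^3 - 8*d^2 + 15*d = (d - 5)*(d^2 - 3*d) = (d - 5)*(d - 3)*(d)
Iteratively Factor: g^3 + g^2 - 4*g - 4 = (g + 2)*(g^2 - g - 2) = (g - 2)*(g + 2)*(g + 1)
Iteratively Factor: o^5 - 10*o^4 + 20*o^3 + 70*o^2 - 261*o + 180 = (o - 4)*(o^4 - 6*o^3 - 4*o^2 + 54*o - 45) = (o - 4)*(o - 1)*(o^3 - 5*o^2 - 9*o + 45) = (o - 4)*(o - 3)*(o - 1)*(o^2 - 2*o - 15) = (o - 5)*(o - 4)*(o - 3)*(o - 1)*(o + 3)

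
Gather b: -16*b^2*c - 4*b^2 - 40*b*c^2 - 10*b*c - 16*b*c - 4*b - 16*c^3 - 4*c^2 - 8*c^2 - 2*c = b^2*(-16*c - 4) + b*(-40*c^2 - 26*c - 4) - 16*c^3 - 12*c^2 - 2*c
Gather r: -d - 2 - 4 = -d - 6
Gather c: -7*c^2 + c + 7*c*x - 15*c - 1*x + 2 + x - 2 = -7*c^2 + c*(7*x - 14)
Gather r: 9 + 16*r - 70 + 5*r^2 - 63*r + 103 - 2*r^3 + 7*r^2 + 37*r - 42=-2*r^3 + 12*r^2 - 10*r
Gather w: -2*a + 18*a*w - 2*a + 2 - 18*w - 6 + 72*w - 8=-4*a + w*(18*a + 54) - 12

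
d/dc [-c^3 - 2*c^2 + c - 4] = -3*c^2 - 4*c + 1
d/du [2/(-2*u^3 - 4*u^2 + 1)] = 4*u*(3*u + 4)/(2*u^3 + 4*u^2 - 1)^2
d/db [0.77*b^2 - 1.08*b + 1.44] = 1.54*b - 1.08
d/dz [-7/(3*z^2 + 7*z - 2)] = 7*(6*z + 7)/(3*z^2 + 7*z - 2)^2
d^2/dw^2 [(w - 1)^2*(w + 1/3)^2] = 12*w^2 - 8*w - 4/9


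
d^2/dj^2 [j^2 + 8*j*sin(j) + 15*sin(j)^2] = -8*j*sin(j) - 60*sin(j)^2 + 16*cos(j) + 32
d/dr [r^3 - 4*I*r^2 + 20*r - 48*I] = 3*r^2 - 8*I*r + 20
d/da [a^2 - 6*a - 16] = 2*a - 6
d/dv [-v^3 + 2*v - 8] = 2 - 3*v^2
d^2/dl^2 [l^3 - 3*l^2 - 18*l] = 6*l - 6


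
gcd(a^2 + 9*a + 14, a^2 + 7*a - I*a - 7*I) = a + 7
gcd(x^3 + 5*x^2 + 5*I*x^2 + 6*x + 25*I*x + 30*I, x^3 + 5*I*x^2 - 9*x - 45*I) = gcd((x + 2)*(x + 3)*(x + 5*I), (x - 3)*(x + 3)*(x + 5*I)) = x^2 + x*(3 + 5*I) + 15*I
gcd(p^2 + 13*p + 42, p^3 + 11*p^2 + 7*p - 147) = p + 7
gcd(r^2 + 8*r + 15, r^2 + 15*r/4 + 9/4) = r + 3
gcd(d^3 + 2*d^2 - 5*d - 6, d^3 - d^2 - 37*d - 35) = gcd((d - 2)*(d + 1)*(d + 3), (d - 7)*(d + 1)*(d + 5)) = d + 1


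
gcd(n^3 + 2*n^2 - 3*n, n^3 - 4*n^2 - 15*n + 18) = n^2 + 2*n - 3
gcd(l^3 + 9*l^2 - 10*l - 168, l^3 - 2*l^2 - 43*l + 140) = l^2 + 3*l - 28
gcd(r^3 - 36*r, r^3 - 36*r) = r^3 - 36*r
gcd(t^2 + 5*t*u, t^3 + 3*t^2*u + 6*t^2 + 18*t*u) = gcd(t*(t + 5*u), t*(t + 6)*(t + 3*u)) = t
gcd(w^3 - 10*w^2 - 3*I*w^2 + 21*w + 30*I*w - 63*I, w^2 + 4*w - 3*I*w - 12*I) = w - 3*I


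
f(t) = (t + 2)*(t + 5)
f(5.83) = 84.80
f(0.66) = 15.06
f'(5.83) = 18.66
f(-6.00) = 4.00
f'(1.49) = 9.98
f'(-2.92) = 1.16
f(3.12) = 41.57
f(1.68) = 24.58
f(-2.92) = -1.91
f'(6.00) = 19.00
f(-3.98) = -2.02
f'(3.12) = 13.24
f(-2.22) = -0.61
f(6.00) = 88.00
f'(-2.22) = 2.56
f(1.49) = 22.65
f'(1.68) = 10.36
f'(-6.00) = -5.00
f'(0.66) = 8.32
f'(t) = 2*t + 7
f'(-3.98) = -0.96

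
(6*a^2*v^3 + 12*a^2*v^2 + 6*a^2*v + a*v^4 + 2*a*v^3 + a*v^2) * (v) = 6*a^2*v^4 + 12*a^2*v^3 + 6*a^2*v^2 + a*v^5 + 2*a*v^4 + a*v^3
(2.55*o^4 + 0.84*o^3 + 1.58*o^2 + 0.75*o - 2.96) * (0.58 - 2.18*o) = -5.559*o^5 - 0.3522*o^4 - 2.9572*o^3 - 0.7186*o^2 + 6.8878*o - 1.7168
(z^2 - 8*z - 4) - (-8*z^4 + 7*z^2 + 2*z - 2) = 8*z^4 - 6*z^2 - 10*z - 2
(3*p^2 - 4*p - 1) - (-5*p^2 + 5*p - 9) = 8*p^2 - 9*p + 8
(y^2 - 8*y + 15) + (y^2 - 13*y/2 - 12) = 2*y^2 - 29*y/2 + 3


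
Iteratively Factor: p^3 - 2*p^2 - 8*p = (p + 2)*(p^2 - 4*p) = (p - 4)*(p + 2)*(p)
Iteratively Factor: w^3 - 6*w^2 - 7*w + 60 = (w + 3)*(w^2 - 9*w + 20) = (w - 4)*(w + 3)*(w - 5)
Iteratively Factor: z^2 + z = (z + 1)*(z)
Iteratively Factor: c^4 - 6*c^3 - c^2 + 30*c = (c + 2)*(c^3 - 8*c^2 + 15*c) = c*(c + 2)*(c^2 - 8*c + 15) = c*(c - 3)*(c + 2)*(c - 5)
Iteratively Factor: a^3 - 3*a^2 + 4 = (a - 2)*(a^2 - a - 2) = (a - 2)^2*(a + 1)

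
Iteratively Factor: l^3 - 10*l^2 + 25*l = (l)*(l^2 - 10*l + 25) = l*(l - 5)*(l - 5)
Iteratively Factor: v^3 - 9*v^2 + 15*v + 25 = (v - 5)*(v^2 - 4*v - 5) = (v - 5)*(v + 1)*(v - 5)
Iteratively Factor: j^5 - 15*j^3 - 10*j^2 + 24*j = (j)*(j^4 - 15*j^2 - 10*j + 24) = j*(j - 1)*(j^3 + j^2 - 14*j - 24) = j*(j - 4)*(j - 1)*(j^2 + 5*j + 6) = j*(j - 4)*(j - 1)*(j + 3)*(j + 2)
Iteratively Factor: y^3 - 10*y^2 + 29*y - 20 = (y - 5)*(y^2 - 5*y + 4) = (y - 5)*(y - 4)*(y - 1)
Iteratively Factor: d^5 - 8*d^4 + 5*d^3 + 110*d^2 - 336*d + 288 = (d - 2)*(d^4 - 6*d^3 - 7*d^2 + 96*d - 144) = (d - 4)*(d - 2)*(d^3 - 2*d^2 - 15*d + 36) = (d - 4)*(d - 3)*(d - 2)*(d^2 + d - 12) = (d - 4)*(d - 3)*(d - 2)*(d + 4)*(d - 3)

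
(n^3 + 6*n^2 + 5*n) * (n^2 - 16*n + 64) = n^5 - 10*n^4 - 27*n^3 + 304*n^2 + 320*n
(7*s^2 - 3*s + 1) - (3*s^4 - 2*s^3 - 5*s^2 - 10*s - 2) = -3*s^4 + 2*s^3 + 12*s^2 + 7*s + 3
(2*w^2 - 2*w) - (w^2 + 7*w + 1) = w^2 - 9*w - 1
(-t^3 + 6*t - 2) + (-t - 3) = -t^3 + 5*t - 5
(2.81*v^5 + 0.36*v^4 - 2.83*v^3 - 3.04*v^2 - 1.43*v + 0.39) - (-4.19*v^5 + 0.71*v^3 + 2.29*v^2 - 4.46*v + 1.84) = 7.0*v^5 + 0.36*v^4 - 3.54*v^3 - 5.33*v^2 + 3.03*v - 1.45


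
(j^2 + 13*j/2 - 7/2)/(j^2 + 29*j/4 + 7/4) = 2*(2*j - 1)/(4*j + 1)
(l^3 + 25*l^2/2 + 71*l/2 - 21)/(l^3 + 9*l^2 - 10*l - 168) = (l - 1/2)/(l - 4)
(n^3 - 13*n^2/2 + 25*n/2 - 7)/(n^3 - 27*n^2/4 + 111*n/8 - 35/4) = 4*(n - 1)/(4*n - 5)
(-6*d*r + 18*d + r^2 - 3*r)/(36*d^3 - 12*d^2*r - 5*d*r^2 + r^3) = (r - 3)/(-6*d^2 + d*r + r^2)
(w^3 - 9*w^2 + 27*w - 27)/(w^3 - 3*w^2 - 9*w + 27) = (w - 3)/(w + 3)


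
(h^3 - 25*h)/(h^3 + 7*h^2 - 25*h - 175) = h/(h + 7)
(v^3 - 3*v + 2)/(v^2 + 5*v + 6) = (v^2 - 2*v + 1)/(v + 3)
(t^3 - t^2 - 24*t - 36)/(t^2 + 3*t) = t - 4 - 12/t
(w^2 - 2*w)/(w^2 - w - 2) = w/(w + 1)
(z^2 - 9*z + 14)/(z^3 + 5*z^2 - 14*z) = (z - 7)/(z*(z + 7))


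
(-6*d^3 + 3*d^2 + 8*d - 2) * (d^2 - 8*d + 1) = -6*d^5 + 51*d^4 - 22*d^3 - 63*d^2 + 24*d - 2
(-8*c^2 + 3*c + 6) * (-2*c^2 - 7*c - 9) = 16*c^4 + 50*c^3 + 39*c^2 - 69*c - 54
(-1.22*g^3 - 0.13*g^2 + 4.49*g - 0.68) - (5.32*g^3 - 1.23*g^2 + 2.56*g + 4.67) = -6.54*g^3 + 1.1*g^2 + 1.93*g - 5.35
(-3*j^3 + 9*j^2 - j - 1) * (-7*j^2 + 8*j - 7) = 21*j^5 - 87*j^4 + 100*j^3 - 64*j^2 - j + 7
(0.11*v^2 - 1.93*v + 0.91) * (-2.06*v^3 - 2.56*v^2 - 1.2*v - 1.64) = -0.2266*v^5 + 3.6942*v^4 + 2.9342*v^3 - 0.194*v^2 + 2.0732*v - 1.4924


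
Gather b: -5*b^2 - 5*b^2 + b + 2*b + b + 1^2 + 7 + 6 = -10*b^2 + 4*b + 14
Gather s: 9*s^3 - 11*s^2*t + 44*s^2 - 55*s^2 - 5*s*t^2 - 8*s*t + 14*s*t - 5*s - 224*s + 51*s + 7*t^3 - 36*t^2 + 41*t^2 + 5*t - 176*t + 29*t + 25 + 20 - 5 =9*s^3 + s^2*(-11*t - 11) + s*(-5*t^2 + 6*t - 178) + 7*t^3 + 5*t^2 - 142*t + 40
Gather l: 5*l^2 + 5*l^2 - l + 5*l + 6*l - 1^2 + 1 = 10*l^2 + 10*l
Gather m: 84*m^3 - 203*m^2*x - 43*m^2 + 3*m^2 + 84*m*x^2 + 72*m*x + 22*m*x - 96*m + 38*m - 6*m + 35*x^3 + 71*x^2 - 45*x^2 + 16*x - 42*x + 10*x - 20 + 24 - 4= 84*m^3 + m^2*(-203*x - 40) + m*(84*x^2 + 94*x - 64) + 35*x^3 + 26*x^2 - 16*x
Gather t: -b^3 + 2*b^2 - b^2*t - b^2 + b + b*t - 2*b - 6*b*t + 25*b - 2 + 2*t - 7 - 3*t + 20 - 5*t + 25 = -b^3 + b^2 + 24*b + t*(-b^2 - 5*b - 6) + 36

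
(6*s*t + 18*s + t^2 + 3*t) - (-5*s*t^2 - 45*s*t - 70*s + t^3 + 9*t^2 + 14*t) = 5*s*t^2 + 51*s*t + 88*s - t^3 - 8*t^2 - 11*t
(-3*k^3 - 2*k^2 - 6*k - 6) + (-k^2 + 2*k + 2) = -3*k^3 - 3*k^2 - 4*k - 4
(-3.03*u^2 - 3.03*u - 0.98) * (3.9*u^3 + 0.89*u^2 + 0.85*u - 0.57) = -11.817*u^5 - 14.5137*u^4 - 9.0942*u^3 - 1.7206*u^2 + 0.8941*u + 0.5586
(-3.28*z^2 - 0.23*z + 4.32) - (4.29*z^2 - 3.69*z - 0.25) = -7.57*z^2 + 3.46*z + 4.57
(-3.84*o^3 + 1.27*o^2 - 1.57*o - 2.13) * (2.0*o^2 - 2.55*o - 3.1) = -7.68*o^5 + 12.332*o^4 + 5.5255*o^3 - 4.1935*o^2 + 10.2985*o + 6.603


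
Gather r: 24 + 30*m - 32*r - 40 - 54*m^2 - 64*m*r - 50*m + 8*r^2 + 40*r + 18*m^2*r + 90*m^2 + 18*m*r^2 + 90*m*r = 36*m^2 - 20*m + r^2*(18*m + 8) + r*(18*m^2 + 26*m + 8) - 16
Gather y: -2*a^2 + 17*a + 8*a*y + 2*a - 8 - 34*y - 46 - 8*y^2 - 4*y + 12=-2*a^2 + 19*a - 8*y^2 + y*(8*a - 38) - 42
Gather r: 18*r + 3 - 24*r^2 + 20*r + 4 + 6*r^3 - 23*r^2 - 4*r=6*r^3 - 47*r^2 + 34*r + 7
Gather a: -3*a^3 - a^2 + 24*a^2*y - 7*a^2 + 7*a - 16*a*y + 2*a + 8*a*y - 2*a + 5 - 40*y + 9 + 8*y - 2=-3*a^3 + a^2*(24*y - 8) + a*(7 - 8*y) - 32*y + 12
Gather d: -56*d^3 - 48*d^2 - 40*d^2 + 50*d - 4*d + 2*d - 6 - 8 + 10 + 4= -56*d^3 - 88*d^2 + 48*d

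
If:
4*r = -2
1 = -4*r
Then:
No Solution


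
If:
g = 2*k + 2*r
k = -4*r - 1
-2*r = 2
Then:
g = 4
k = 3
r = -1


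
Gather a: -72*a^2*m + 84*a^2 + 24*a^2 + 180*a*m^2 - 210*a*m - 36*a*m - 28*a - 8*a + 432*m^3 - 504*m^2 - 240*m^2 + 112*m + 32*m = a^2*(108 - 72*m) + a*(180*m^2 - 246*m - 36) + 432*m^3 - 744*m^2 + 144*m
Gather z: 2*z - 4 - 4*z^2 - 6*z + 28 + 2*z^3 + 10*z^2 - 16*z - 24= 2*z^3 + 6*z^2 - 20*z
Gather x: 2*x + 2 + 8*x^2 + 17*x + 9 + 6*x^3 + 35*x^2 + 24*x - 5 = 6*x^3 + 43*x^2 + 43*x + 6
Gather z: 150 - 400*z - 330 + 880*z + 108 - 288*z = 192*z - 72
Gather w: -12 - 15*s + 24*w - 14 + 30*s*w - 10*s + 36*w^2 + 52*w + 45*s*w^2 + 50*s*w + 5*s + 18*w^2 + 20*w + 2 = -20*s + w^2*(45*s + 54) + w*(80*s + 96) - 24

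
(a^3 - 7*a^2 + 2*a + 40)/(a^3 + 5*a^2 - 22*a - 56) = (a - 5)/(a + 7)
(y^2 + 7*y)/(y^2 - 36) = y*(y + 7)/(y^2 - 36)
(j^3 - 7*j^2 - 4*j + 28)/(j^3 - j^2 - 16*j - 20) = (j^2 - 9*j + 14)/(j^2 - 3*j - 10)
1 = 1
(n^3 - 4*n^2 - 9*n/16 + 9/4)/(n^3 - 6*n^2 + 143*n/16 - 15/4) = (4*n + 3)/(4*n - 5)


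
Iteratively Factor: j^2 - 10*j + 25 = (j - 5)*(j - 5)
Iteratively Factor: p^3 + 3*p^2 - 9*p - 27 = (p - 3)*(p^2 + 6*p + 9) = (p - 3)*(p + 3)*(p + 3)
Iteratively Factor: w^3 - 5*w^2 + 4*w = (w)*(w^2 - 5*w + 4) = w*(w - 4)*(w - 1)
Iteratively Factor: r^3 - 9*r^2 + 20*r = (r - 5)*(r^2 - 4*r) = r*(r - 5)*(r - 4)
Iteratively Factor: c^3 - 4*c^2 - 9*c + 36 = (c - 3)*(c^2 - c - 12) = (c - 3)*(c + 3)*(c - 4)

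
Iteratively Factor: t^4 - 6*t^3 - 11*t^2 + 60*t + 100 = (t - 5)*(t^3 - t^2 - 16*t - 20) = (t - 5)^2*(t^2 + 4*t + 4) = (t - 5)^2*(t + 2)*(t + 2)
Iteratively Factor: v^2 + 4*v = (v + 4)*(v)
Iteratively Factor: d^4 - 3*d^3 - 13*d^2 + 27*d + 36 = (d + 1)*(d^3 - 4*d^2 - 9*d + 36) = (d + 1)*(d + 3)*(d^2 - 7*d + 12) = (d - 3)*(d + 1)*(d + 3)*(d - 4)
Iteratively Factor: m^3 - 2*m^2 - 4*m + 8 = (m - 2)*(m^2 - 4) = (m - 2)^2*(m + 2)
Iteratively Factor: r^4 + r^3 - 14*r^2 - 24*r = (r - 4)*(r^3 + 5*r^2 + 6*r) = (r - 4)*(r + 2)*(r^2 + 3*r) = r*(r - 4)*(r + 2)*(r + 3)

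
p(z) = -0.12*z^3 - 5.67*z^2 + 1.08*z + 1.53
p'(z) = -0.36*z^2 - 11.34*z + 1.08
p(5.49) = -183.29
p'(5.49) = -72.03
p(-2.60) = -37.50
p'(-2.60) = 28.13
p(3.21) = -57.40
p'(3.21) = -39.03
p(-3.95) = -83.81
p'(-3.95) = 40.26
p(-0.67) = -1.70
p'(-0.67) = 8.52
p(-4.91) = -126.26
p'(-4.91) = 48.08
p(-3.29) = -59.12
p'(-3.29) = 34.49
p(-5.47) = -154.39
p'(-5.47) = 52.34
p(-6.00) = -183.15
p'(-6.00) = 56.16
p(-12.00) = -620.55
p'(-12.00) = 85.32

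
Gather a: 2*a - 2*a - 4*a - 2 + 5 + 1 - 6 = -4*a - 2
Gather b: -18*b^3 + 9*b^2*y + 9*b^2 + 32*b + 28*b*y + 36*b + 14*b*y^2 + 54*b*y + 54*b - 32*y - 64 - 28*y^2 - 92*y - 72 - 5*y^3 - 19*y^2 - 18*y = -18*b^3 + b^2*(9*y + 9) + b*(14*y^2 + 82*y + 122) - 5*y^3 - 47*y^2 - 142*y - 136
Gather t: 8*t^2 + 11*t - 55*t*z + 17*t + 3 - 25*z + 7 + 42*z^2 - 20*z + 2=8*t^2 + t*(28 - 55*z) + 42*z^2 - 45*z + 12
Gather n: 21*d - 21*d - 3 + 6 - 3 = 0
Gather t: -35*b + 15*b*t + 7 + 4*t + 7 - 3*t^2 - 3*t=-35*b - 3*t^2 + t*(15*b + 1) + 14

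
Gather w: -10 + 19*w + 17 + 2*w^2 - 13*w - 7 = 2*w^2 + 6*w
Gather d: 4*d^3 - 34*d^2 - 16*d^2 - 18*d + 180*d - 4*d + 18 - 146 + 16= 4*d^3 - 50*d^2 + 158*d - 112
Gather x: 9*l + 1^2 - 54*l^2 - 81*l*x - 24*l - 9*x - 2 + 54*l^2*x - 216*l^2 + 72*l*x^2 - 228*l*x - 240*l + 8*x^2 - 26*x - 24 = -270*l^2 - 255*l + x^2*(72*l + 8) + x*(54*l^2 - 309*l - 35) - 25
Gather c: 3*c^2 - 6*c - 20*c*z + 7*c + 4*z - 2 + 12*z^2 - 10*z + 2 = 3*c^2 + c*(1 - 20*z) + 12*z^2 - 6*z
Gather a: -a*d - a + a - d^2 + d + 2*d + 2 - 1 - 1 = -a*d - d^2 + 3*d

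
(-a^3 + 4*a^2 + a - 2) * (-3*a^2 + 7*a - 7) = 3*a^5 - 19*a^4 + 32*a^3 - 15*a^2 - 21*a + 14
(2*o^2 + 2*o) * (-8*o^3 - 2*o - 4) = -16*o^5 - 16*o^4 - 4*o^3 - 12*o^2 - 8*o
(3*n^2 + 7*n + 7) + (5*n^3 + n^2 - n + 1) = 5*n^3 + 4*n^2 + 6*n + 8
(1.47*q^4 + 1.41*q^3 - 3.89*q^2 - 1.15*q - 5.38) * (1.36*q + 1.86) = 1.9992*q^5 + 4.6518*q^4 - 2.6678*q^3 - 8.7994*q^2 - 9.4558*q - 10.0068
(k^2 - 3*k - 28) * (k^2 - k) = k^4 - 4*k^3 - 25*k^2 + 28*k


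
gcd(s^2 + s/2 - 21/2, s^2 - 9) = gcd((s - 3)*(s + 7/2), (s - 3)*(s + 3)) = s - 3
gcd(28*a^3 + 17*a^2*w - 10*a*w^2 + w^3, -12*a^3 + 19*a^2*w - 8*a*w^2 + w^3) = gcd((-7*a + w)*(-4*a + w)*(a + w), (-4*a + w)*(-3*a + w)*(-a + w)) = -4*a + w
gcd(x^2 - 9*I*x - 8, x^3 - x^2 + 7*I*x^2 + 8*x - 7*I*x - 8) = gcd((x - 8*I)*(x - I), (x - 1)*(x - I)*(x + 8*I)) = x - I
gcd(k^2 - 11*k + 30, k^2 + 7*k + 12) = 1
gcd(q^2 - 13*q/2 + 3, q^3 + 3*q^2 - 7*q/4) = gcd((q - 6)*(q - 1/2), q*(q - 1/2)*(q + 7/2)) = q - 1/2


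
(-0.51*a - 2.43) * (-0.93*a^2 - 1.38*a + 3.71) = 0.4743*a^3 + 2.9637*a^2 + 1.4613*a - 9.0153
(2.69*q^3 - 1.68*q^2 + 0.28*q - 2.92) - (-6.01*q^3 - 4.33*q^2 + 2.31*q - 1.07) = 8.7*q^3 + 2.65*q^2 - 2.03*q - 1.85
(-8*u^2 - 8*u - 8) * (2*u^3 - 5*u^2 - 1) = -16*u^5 + 24*u^4 + 24*u^3 + 48*u^2 + 8*u + 8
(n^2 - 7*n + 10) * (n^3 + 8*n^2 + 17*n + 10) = n^5 + n^4 - 29*n^3 - 29*n^2 + 100*n + 100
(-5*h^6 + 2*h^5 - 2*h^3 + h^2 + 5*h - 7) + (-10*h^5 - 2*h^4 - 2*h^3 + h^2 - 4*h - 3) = -5*h^6 - 8*h^5 - 2*h^4 - 4*h^3 + 2*h^2 + h - 10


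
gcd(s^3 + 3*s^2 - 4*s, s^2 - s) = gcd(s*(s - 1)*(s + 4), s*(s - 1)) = s^2 - s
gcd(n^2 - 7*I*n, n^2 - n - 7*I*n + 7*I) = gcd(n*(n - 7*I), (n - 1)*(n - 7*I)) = n - 7*I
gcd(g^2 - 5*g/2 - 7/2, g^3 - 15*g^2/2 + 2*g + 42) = g - 7/2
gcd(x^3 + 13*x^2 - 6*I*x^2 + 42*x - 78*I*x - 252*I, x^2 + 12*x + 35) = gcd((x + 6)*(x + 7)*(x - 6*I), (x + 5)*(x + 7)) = x + 7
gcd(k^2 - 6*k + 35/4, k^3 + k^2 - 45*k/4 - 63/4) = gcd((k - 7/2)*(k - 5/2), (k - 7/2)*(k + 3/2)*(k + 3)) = k - 7/2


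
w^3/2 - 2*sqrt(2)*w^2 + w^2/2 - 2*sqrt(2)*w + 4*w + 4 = (w/2 + 1/2)*(w - 2*sqrt(2))^2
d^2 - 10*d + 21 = (d - 7)*(d - 3)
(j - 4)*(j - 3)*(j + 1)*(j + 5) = j^4 - j^3 - 25*j^2 + 37*j + 60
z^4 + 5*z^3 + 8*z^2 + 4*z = z*(z + 1)*(z + 2)^2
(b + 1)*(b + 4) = b^2 + 5*b + 4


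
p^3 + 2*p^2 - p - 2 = (p - 1)*(p + 1)*(p + 2)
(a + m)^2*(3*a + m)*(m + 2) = 3*a^3*m + 6*a^3 + 7*a^2*m^2 + 14*a^2*m + 5*a*m^3 + 10*a*m^2 + m^4 + 2*m^3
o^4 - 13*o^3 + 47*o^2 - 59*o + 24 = (o - 8)*(o - 3)*(o - 1)^2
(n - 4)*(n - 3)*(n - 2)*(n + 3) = n^4 - 6*n^3 - n^2 + 54*n - 72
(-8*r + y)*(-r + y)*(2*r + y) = 16*r^3 - 10*r^2*y - 7*r*y^2 + y^3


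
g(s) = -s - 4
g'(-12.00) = -1.00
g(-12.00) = 8.00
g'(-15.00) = -1.00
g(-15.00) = 11.00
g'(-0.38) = -1.00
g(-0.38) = -3.62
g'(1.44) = -1.00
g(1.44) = -5.44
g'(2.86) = -1.00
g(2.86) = -6.86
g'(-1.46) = -1.00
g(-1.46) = -2.54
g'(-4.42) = -1.00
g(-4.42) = 0.42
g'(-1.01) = -1.00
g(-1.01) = -2.99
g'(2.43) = -1.00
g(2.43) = -6.43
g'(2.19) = -1.00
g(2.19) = -6.19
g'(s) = -1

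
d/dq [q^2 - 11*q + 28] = 2*q - 11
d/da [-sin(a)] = -cos(a)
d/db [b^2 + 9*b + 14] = 2*b + 9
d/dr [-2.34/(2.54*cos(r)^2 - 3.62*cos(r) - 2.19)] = (8.4708 - 11.8872*cos(r))*sin(r)/(-2.54*cos(r)^2 + 3.62*cos(r) + 2.19)^2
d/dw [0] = 0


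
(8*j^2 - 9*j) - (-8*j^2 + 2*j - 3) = 16*j^2 - 11*j + 3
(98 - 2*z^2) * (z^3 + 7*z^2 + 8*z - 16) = -2*z^5 - 14*z^4 + 82*z^3 + 718*z^2 + 784*z - 1568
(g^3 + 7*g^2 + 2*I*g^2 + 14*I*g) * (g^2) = g^5 + 7*g^4 + 2*I*g^4 + 14*I*g^3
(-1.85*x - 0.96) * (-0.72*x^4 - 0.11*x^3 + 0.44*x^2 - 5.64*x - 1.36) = 1.332*x^5 + 0.8947*x^4 - 0.7084*x^3 + 10.0116*x^2 + 7.9304*x + 1.3056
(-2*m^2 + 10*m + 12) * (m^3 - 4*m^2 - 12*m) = -2*m^5 + 18*m^4 - 4*m^3 - 168*m^2 - 144*m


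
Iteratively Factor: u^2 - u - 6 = (u + 2)*(u - 3)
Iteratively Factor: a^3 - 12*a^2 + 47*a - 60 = (a - 4)*(a^2 - 8*a + 15) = (a - 5)*(a - 4)*(a - 3)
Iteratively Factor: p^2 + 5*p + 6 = (p + 3)*(p + 2)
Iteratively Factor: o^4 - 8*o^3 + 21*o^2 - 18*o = (o - 3)*(o^3 - 5*o^2 + 6*o) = o*(o - 3)*(o^2 - 5*o + 6) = o*(o - 3)*(o - 2)*(o - 3)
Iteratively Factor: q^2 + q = (q + 1)*(q)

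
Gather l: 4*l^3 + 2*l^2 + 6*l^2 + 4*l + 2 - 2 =4*l^3 + 8*l^2 + 4*l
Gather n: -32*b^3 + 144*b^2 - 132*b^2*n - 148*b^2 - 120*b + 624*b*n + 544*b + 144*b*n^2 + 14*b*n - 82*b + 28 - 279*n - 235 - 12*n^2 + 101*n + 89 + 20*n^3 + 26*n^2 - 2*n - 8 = -32*b^3 - 4*b^2 + 342*b + 20*n^3 + n^2*(144*b + 14) + n*(-132*b^2 + 638*b - 180) - 126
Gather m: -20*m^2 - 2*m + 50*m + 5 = -20*m^2 + 48*m + 5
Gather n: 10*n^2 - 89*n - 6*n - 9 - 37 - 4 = 10*n^2 - 95*n - 50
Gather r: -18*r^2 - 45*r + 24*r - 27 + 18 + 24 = -18*r^2 - 21*r + 15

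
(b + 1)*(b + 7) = b^2 + 8*b + 7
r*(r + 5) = r^2 + 5*r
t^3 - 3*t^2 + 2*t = t*(t - 2)*(t - 1)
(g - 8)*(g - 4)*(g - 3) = g^3 - 15*g^2 + 68*g - 96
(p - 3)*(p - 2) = p^2 - 5*p + 6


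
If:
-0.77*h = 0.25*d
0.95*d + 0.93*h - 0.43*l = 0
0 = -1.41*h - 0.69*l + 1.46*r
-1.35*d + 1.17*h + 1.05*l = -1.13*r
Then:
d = 0.00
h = 0.00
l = 0.00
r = 0.00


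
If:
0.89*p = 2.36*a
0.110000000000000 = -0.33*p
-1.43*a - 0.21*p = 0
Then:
No Solution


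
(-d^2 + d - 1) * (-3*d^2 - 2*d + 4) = 3*d^4 - d^3 - 3*d^2 + 6*d - 4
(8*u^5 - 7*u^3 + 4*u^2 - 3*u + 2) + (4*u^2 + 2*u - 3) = 8*u^5 - 7*u^3 + 8*u^2 - u - 1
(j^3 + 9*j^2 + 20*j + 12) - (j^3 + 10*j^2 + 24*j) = -j^2 - 4*j + 12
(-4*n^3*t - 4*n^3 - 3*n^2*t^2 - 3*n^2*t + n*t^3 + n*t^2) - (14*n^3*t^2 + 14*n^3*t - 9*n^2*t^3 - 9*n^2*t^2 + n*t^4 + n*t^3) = -14*n^3*t^2 - 18*n^3*t - 4*n^3 + 9*n^2*t^3 + 6*n^2*t^2 - 3*n^2*t - n*t^4 + n*t^2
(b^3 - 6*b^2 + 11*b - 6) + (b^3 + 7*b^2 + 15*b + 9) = 2*b^3 + b^2 + 26*b + 3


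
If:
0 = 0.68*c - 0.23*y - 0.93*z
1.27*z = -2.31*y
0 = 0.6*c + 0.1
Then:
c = -0.17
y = 0.08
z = -0.14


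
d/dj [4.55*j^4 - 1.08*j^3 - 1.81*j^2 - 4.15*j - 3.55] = 18.2*j^3 - 3.24*j^2 - 3.62*j - 4.15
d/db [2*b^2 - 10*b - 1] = 4*b - 10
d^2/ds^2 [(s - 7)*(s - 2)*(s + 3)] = 6*s - 12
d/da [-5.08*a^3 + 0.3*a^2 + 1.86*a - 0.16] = -15.24*a^2 + 0.6*a + 1.86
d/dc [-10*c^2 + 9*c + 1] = 9 - 20*c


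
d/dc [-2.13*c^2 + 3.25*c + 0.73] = 3.25 - 4.26*c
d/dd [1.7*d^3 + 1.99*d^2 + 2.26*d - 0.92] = 5.1*d^2 + 3.98*d + 2.26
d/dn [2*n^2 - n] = 4*n - 1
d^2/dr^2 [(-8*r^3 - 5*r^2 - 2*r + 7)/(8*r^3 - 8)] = (-5*r^6 - 6*r^5 - 6*r^4 - 35*r^3 - 12*r^2 - 3*r - 5)/(4*(r^9 - 3*r^6 + 3*r^3 - 1))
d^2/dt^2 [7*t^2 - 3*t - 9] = 14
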